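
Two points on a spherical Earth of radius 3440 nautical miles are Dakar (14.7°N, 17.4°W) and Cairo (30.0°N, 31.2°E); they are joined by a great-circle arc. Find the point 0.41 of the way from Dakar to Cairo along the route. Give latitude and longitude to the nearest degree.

Convert each endpoint to a unit vector on the sphere (x = cos φ cos λ, y = cos φ sin λ, z = sin φ).
The central angle between the endpoints is δ = arccos(p₁·p₂) ≈ 0.822 rad (47.1°).
Interpolate at f = 0.41 with slerp weights a = sin((1−f)δ)/sin δ ≈ 0.636, b = sin(fδ)/sin δ ≈ 0.451.
p = a·p₁ + b·p₂ ≈ (0.922, 0.018, 0.387); φ = arcsin(p_z) ≈ 22.78°, λ = atan2(p_y, p_x) ≈ 1.15°.

≈ (23°N, 1°E)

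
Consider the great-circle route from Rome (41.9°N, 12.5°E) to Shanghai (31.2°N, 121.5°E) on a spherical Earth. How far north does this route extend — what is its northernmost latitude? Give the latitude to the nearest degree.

The great circle lies in the plane with unit normal n̂ = (p₁ × p₂)/|p₁ × p₂|.
Here n̂_z ≈ +0.608; the vertex latitude is φ_max = arccos|n̂_z| ≈ 52.6°.
Check via Clairaut: cos φ_max = |cos φ₁| · sin C = cos(41.9°)·sin(54.8°) ≈ 0.608, again giving ≈ 52.6°.

≈ 53°N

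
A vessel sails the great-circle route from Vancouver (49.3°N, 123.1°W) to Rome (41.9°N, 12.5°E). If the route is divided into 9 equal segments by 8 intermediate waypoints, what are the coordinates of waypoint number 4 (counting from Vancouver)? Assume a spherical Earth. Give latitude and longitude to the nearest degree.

≈ 70°N, 59°W

Write both endpoints as unit vectors p₁, p₂ with components (cos φ cos λ, cos φ sin λ, sin φ).
The central angle between the endpoints is δ = arccos(p₁·p₂) ≈ 1.411 rad (80.8°).
Interpolate at f = 4/9 with slerp weights a = sin((1−f)δ)/sin δ ≈ 0.715, b = sin(fδ)/sin δ ≈ 0.594.
p = a·p₁ + b·p₂ ≈ (0.177, -0.295, 0.939); φ = arcsin(p_z) ≈ 69.88°, λ = atan2(p_y, p_x) ≈ -59.00°.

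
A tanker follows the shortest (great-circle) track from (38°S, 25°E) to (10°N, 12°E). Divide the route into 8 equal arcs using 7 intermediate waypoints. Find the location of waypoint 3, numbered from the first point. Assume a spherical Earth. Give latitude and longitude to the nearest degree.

Convert each endpoint to a unit vector on the sphere (x = cos φ cos λ, y = cos φ sin λ, z = sin φ).
The central angle between the endpoints is δ = arccos(p₁·p₂) ≈ 0.864 rad (49.5°).
Interpolate at f = 3/8 with slerp weights a = sin((1−f)δ)/sin δ ≈ 0.676, b = sin(fδ)/sin δ ≈ 0.419.
p = a·p₁ + b·p₂ ≈ (0.886, 0.311, -0.344); φ = arcsin(p_z) ≈ -20.09°, λ = atan2(p_y, p_x) ≈ 19.33°.

≈ (20°S, 19°E)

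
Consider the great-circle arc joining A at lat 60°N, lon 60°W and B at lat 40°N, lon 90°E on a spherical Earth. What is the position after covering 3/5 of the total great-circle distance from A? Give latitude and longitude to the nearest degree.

≈ lat 69°N, lon 69°E

From cos δ = sin φ₁ sin φ₂ + cos φ₁ cos φ₂ cos Δλ, the central angle is δ ≈ 1.344 rad (77.0°).
Interpolate at f = 3/5 with slerp weights a = sin((1−f)δ)/sin δ ≈ 0.526, b = sin(fδ)/sin δ ≈ 0.741.
p = a·p₁ + b·p₂ ≈ (0.131, 0.340, 0.931); φ = arcsin(p_z) ≈ 68.63°, λ = atan2(p_y, p_x) ≈ 68.87°.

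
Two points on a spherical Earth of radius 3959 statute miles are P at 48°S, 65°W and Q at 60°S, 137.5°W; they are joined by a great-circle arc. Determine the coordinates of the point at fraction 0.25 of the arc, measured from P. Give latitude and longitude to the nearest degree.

≈ 55°S, 78°W

Write both endpoints as unit vectors p₁, p₂ with components (cos φ cos λ, cos φ sin λ, sin φ).
The central angle between the endpoints is δ = arccos(p₁·p₂) ≈ 0.731 rad (41.9°).
Interpolate at f = 0.25 with slerp weights a = sin((1−f)δ)/sin δ ≈ 0.781, b = sin(fδ)/sin δ ≈ 0.272.
p = a·p₁ + b·p₂ ≈ (0.120, -0.565, -0.816); φ = arcsin(p_z) ≈ -54.68°, λ = atan2(p_y, p_x) ≈ -77.98°.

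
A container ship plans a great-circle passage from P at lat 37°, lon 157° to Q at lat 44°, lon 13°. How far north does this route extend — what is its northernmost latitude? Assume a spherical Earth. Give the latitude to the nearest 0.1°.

The great circle lies in the plane with unit normal n̂ = (p₁ × p₂)/|p₁ × p₂|.
Here n̂_z ≈ -0.338; the vertex latitude is φ_max = arccos|n̂_z| ≈ 70.2°.

≈ 70.2°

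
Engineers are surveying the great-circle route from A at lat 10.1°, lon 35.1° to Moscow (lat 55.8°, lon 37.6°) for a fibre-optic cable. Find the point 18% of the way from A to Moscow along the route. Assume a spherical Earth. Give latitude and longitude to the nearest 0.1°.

≈ lat 18.3°, lon 35.4°

From cos δ = sin φ₁ sin φ₂ + cos φ₁ cos φ₂ cos Δλ, the central angle is δ ≈ 0.798 rad (45.7°).
Interpolate at f = 0.18 with slerp weights a = sin((1−f)δ)/sin δ ≈ 0.850, b = sin(fδ)/sin δ ≈ 0.200.
p = a·p₁ + b·p₂ ≈ (0.774, 0.550, 0.314); φ = arcsin(p_z) ≈ 18.33°, λ = atan2(p_y, p_x) ≈ 35.40°.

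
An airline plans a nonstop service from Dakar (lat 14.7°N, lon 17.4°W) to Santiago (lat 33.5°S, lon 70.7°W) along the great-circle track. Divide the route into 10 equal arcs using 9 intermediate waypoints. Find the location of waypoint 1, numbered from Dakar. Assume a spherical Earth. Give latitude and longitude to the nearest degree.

Convert each endpoint to a unit vector on the sphere (x = cos φ cos λ, y = cos φ sin λ, z = sin φ).
The central angle between the endpoints is δ = arccos(p₁·p₂) ≈ 1.222 rad (70.0°).
Interpolate at f = 1/10 with slerp weights a = sin((1−f)δ)/sin δ ≈ 0.948, b = sin(fδ)/sin δ ≈ 0.130.
p = a·p₁ + b·p₂ ≈ (0.911, -0.376, 0.169); φ = arcsin(p_z) ≈ 9.73°, λ = atan2(p_y, p_x) ≈ -22.45°.

≈ lat 10°N, lon 22°W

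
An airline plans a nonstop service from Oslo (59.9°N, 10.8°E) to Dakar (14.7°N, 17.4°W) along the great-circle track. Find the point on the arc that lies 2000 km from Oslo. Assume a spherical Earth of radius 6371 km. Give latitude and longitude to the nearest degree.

Convert each endpoint to a unit vector on the sphere (x = cos φ cos λ, y = cos φ sin λ, z = sin φ).
The central angle between the endpoints is δ = arccos(p₁·p₂) ≈ 0.867 rad (49.7°). The total great-circle distance is δ·R ≈ 0.867 × 6371 ≈ 5524 km, so the target fraction is f = 2000/5524 ≈ 0.362.
Interpolate at f ≈ 0.362 with slerp weights a = sin((1−f)δ)/sin δ ≈ 0.689, b = sin(fδ)/sin δ ≈ 0.405.
p = a·p₁ + b·p₂ ≈ (0.713, -0.052, 0.699); φ = arcsin(p_z) ≈ 44.34°, λ = atan2(p_y, p_x) ≈ -4.20°.

≈ 44°N, 4°W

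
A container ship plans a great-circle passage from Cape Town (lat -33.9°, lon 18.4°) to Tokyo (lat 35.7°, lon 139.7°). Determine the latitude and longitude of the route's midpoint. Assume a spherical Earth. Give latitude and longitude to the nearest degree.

From cos δ = sin φ₁ sin φ₂ + cos φ₁ cos φ₂ cos Δλ, the central angle is δ ≈ 2.313 rad (132.5°).
Interpolate at f = 1/2 with slerp weights a = sin((1−f)δ)/sin δ ≈ 1.242, b = sin(fδ)/sin δ ≈ 1.242.
p = a·p₁ + b·p₂ ≈ (0.209, 0.977, 0.032); φ = arcsin(p_z) ≈ 1.84°, λ = atan2(p_y, p_x) ≈ 77.94°.

≈ lat 2°, lon 78°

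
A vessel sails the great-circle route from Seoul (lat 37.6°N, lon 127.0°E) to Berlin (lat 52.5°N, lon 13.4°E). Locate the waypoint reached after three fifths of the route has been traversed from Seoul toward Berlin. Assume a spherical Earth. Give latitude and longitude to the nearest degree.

From cos δ = sin φ₁ sin φ₂ + cos φ₁ cos φ₂ cos Δλ, the central angle is δ ≈ 1.276 rad (73.1°).
Interpolate at f = 3/5 with slerp weights a = sin((1−f)δ)/sin δ ≈ 0.510, b = sin(fδ)/sin δ ≈ 0.724.
p = a·p₁ + b·p₂ ≈ (0.185, 0.425, 0.886); φ = arcsin(p_z) ≈ 62.37°, λ = atan2(p_y, p_x) ≈ 66.44°.

≈ lat 62°N, lon 66°E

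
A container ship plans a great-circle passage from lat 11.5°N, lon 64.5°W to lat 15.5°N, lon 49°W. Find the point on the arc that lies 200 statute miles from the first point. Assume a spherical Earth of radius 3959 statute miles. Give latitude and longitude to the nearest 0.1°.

≈ lat 12.3°N, lon 61.7°W

Convert each endpoint to a unit vector on the sphere (x = cos φ cos λ, y = cos φ sin λ, z = sin φ).
The central angle between the endpoints is δ = arccos(p₁·p₂) ≈ 0.272 rad (15.6°). The total great-circle distance is δ·R ≈ 0.272 × 3959 ≈ 1077 mi, so the target fraction is f = 200/1077 ≈ 0.186.
Interpolate at f ≈ 0.186 with slerp weights a = sin((1−f)δ)/sin δ ≈ 0.818, b = sin(fδ)/sin δ ≈ 0.188.
p = a·p₁ + b·p₂ ≈ (0.464, -0.860, 0.213); φ = arcsin(p_z) ≈ 12.31°, λ = atan2(p_y, p_x) ≈ -61.66°.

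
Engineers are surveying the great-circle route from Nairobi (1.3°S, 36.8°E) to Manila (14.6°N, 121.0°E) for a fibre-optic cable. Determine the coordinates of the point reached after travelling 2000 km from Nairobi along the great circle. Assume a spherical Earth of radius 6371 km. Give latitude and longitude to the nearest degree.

Convert each endpoint to a unit vector on the sphere (x = cos φ cos λ, y = cos φ sin λ, z = sin φ).
The central angle between the endpoints is δ = arccos(p₁·p₂) ≈ 1.479 rad (84.7°). The total great-circle distance is δ·R ≈ 1.479 × 6371 ≈ 9420 km, so the target fraction is f = 2000/9420 ≈ 0.212.
Interpolate at f ≈ 0.212 with slerp weights a = sin((1−f)δ)/sin δ ≈ 0.923, b = sin(fδ)/sin δ ≈ 0.310.
p = a·p₁ + b·p₂ ≈ (0.584, 0.810, 0.057); φ = arcsin(p_z) ≈ 3.28°, λ = atan2(p_y, p_x) ≈ 54.20°.

≈ 3°N, 54°E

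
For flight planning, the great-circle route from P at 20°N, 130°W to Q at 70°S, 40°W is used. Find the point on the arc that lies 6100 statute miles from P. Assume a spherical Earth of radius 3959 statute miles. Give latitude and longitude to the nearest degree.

The haversine formula gives a central angle δ ≈ 1.898 rad (108.7°) between the endpoints. The total great-circle distance is δ·R ≈ 1.898 × 3959 ≈ 7514 mi, so the target fraction is f = 6100/7514 ≈ 0.812.
Interpolate at f ≈ 0.812 with slerp weights a = sin((1−f)δ)/sin δ ≈ 0.369, b = sin(fδ)/sin δ ≈ 1.056.
p = a·p₁ + b·p₂ ≈ (0.054, -0.498, -0.866); φ = arcsin(p_z) ≈ -59.95°, λ = atan2(p_y, p_x) ≈ -83.86°.

≈ 60°S, 84°W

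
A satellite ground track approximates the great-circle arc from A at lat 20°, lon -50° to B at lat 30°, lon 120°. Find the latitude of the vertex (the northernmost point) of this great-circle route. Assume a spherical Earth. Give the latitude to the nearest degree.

The great circle lies in the plane with unit normal n̂ = (p₁ × p₂)/|p₁ × p₂|.
Here n̂_z ≈ +0.182; the vertex latitude is φ_max = arccos|n̂_z| ≈ 79.5°.
Check via Clairaut: cos φ_max = |cos φ₁| · sin C = cos(20.0°)·sin(11.2°) ≈ 0.182, again giving ≈ 79.5°.

≈ 80°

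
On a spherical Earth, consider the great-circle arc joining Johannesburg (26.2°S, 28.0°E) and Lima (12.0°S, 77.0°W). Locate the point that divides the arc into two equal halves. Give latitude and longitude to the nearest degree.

≈ 30°S, 28°W

Write both endpoints as unit vectors p₁, p₂ with components (cos φ cos λ, cos φ sin λ, sin φ).
The central angle between the endpoints is δ = arccos(p₁·p₂) ≈ 1.707 rad (97.8°).
Interpolate at f = 1/2 with slerp weights a = sin((1−f)δ)/sin δ ≈ 0.760, b = sin(fδ)/sin δ ≈ 0.760.
p = a·p₁ + b·p₂ ≈ (0.770, -0.404, -0.494); φ = arcsin(p_z) ≈ -29.59°, λ = atan2(p_y, p_x) ≈ -27.72°.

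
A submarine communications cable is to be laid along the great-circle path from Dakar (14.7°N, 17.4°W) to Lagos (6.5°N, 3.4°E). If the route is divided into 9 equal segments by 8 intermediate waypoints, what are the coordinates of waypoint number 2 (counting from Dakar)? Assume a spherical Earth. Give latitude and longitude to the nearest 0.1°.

Convert each endpoint to a unit vector on the sphere (x = cos φ cos λ, y = cos φ sin λ, z = sin φ).
The central angle between the endpoints is δ = arccos(p₁·p₂) ≈ 0.384 rad (22.0°).
Interpolate at f = 2/9 with slerp weights a = sin((1−f)δ)/sin δ ≈ 0.785, b = sin(fδ)/sin δ ≈ 0.228.
p = a·p₁ + b·p₂ ≈ (0.951, -0.214, 0.225); φ = arcsin(p_z) ≈ 13.01°, λ = atan2(p_y, p_x) ≈ -12.67°.

≈ 13.0°N, 12.7°W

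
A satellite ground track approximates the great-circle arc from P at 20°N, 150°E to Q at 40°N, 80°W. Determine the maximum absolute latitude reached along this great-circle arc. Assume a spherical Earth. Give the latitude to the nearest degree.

≈ 55°N

The great circle lies in the plane with unit normal n̂ = (p₁ × p₂)/|p₁ × p₂|.
Here n̂_z ≈ +0.568; the vertex latitude is φ_max = arccos|n̂_z| ≈ 55.4°.
Check via Clairaut: cos φ_max = |cos φ₁| · sin C = cos(20.0°)·sin(37.2°) ≈ 0.568, again giving ≈ 55.4°.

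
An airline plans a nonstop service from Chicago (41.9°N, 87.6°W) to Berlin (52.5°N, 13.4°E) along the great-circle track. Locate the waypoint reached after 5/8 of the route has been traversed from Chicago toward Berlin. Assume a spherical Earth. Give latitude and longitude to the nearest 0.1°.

≈ 60.2°N, 28.3°W

Convert each endpoint to a unit vector on the sphere (x = cos φ cos λ, y = cos φ sin λ, z = sin φ).
The central angle between the endpoints is δ = arccos(p₁·p₂) ≈ 1.111 rad (63.7°).
Interpolate at f = 5/8 with slerp weights a = sin((1−f)δ)/sin δ ≈ 0.452, b = sin(fδ)/sin δ ≈ 0.714.
p = a·p₁ + b·p₂ ≈ (0.437, -0.235, 0.868); φ = arcsin(p_z) ≈ 60.25°, λ = atan2(p_y, p_x) ≈ -28.28°.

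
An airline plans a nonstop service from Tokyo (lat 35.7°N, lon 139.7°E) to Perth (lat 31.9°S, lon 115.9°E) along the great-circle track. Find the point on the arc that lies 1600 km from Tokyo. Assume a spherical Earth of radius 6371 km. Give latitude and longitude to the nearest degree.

≈ lat 22°N, lon 134°E

Write both endpoints as unit vectors p₁, p₂ with components (cos φ cos λ, cos φ sin λ, sin φ).
The central angle between the endpoints is δ = arccos(p₁·p₂) ≈ 1.242 rad (71.2°). The total great-circle distance is δ·R ≈ 1.242 × 6371 ≈ 7916 km, so the target fraction is f = 1600/7916 ≈ 0.202.
Interpolate at f ≈ 0.202 with slerp weights a = sin((1−f)δ)/sin δ ≈ 0.884, b = sin(fδ)/sin δ ≈ 0.263.
p = a·p₁ + b·p₂ ≈ (-0.645, 0.665, 0.377); φ = arcsin(p_z) ≈ 22.15°, λ = atan2(p_y, p_x) ≈ 134.13°.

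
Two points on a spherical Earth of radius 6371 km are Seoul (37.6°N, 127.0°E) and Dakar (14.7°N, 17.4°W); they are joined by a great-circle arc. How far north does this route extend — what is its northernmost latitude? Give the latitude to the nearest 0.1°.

≈ 59.7°N

The great circle lies in the plane with unit normal n̂ = (p₁ × p₂)/|p₁ × p₂|.
Here n̂_z ≈ -0.505; the vertex latitude is φ_max = arccos|n̂_z| ≈ 59.7°.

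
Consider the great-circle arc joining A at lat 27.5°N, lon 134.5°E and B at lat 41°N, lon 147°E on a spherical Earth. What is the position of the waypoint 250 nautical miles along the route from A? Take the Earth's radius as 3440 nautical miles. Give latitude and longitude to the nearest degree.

≈ lat 31°N, lon 137°E

The haversine formula gives a central angle δ ≈ 0.296 rad (17.0°) between the endpoints. The total great-circle distance is δ·R ≈ 0.296 × 3440 ≈ 1018 nmi, so the target fraction is f = 250/1018 ≈ 0.245.
Interpolate at f ≈ 0.245 with slerp weights a = sin((1−f)δ)/sin δ ≈ 0.759, b = sin(fδ)/sin δ ≈ 0.249.
p = a·p₁ + b·p₂ ≈ (-0.630, 0.583, 0.514); φ = arcsin(p_z) ≈ 30.92°, λ = atan2(p_y, p_x) ≈ 137.22°.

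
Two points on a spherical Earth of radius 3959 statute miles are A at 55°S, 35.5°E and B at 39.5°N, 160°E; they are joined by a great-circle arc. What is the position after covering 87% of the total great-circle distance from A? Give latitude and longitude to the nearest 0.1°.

≈ 26.2°N, 144.9°E

Write both endpoints as unit vectors p₁, p₂ with components (cos φ cos λ, cos φ sin λ, sin φ).
The central angle between the endpoints is δ = arccos(p₁·p₂) ≈ 2.452 rad (140.5°).
Interpolate at f = 0.87 with slerp weights a = sin((1−f)δ)/sin δ ≈ 0.493, b = sin(fδ)/sin δ ≈ 1.330.
p = a·p₁ + b·p₂ ≈ (-0.734, 0.515, 0.442); φ = arcsin(p_z) ≈ 26.25°, λ = atan2(p_y, p_x) ≈ 144.94°.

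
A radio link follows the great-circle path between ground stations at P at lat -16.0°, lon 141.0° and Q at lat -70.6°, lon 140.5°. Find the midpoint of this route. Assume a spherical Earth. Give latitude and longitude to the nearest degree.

≈ lat -43°, lon 141°

The haversine formula gives a central angle δ ≈ 0.953 rad (54.6°) between the endpoints.
Interpolate at f = 1/2 with slerp weights a = sin((1−f)δ)/sin δ ≈ 0.563, b = sin(fδ)/sin δ ≈ 0.563.
p = a·p₁ + b·p₂ ≈ (-0.565, 0.459, -0.686); φ = arcsin(p_z) ≈ -43.30°, λ = atan2(p_y, p_x) ≈ 140.87°.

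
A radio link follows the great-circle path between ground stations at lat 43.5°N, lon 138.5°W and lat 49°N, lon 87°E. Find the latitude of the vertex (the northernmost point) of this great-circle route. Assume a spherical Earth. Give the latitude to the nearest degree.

The great circle lies in the plane with unit normal n̂ = (p₁ × p₂)/|p₁ × p₂|.
Here n̂_z ≈ -0.345; the vertex latitude is φ_max = arccos|n̂_z| ≈ 69.8°.
Check via Clairaut: cos φ_max = |cos φ₁| · sin C = cos(43.5°)·sin(28.4°) ≈ 0.345, again giving ≈ 69.8°.

≈ 70°N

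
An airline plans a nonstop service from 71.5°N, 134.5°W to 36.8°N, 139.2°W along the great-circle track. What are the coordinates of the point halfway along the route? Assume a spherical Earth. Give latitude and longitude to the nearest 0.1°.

Write both endpoints as unit vectors p₁, p₂ with components (cos φ cos λ, cos φ sin λ, sin φ).
The central angle between the endpoints is δ = arccos(p₁·p₂) ≈ 0.607 rad (34.8°).
Interpolate at f = 1/2 with slerp weights a = sin((1−f)δ)/sin δ ≈ 0.524, b = sin(fδ)/sin δ ≈ 0.524.
p = a·p₁ + b·p₂ ≈ (-0.434, -0.393, 0.811); φ = arcsin(p_z) ≈ 54.17°, λ = atan2(p_y, p_x) ≈ -137.87°.

≈ 54.2°N, 137.9°W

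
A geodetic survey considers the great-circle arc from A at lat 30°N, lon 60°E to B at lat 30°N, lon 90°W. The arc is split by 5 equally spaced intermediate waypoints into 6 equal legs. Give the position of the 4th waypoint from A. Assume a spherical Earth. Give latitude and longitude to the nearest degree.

The haversine formula gives a central angle δ ≈ 1.982 rad (113.5°) between the endpoints.
Interpolate at f = 4/6 with slerp weights a = sin((1−f)δ)/sin δ ≈ 0.669, b = sin(fδ)/sin δ ≈ 1.057.
p = a·p₁ + b·p₂ ≈ (0.290, -0.413, 0.863); φ = arcsin(p_z) ≈ 59.68°, λ = atan2(p_y, p_x) ≈ -54.97°.

≈ lat 60°N, lon 55°W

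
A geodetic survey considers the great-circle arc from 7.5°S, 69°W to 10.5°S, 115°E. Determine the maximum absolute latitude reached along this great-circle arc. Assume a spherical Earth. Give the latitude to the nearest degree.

≈ 78°S

The great circle lies in the plane with unit normal n̂ = (p₁ × p₂)/|p₁ × p₂|.
Here n̂_z ≈ -0.215; the vertex latitude is φ_max = arccos|n̂_z| ≈ 77.6°.
Check via Clairaut: cos φ_max = |cos φ₁| · sin C = cos(7.5°)·sin(167.5°) ≈ 0.215, again giving ≈ 77.6°.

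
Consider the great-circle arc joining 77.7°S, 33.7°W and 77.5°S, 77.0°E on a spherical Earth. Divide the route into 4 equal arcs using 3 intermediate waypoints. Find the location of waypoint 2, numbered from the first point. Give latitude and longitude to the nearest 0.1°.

≈ 82.9°S, 22.3°E

Write both endpoints as unit vectors p₁, p₂ with components (cos φ cos λ, cos φ sin λ, sin φ).
The central angle between the endpoints is δ = arccos(p₁·p₂) ≈ 0.355 rad (20.3°).
Interpolate at f = 2/4 with slerp weights a = sin((1−f)δ)/sin δ ≈ 0.508, b = sin(fδ)/sin δ ≈ 0.508.
p = a·p₁ + b·p₂ ≈ (0.115, 0.047, -0.992); φ = arcsin(p_z) ≈ -82.87°, λ = atan2(p_y, p_x) ≈ 22.31°.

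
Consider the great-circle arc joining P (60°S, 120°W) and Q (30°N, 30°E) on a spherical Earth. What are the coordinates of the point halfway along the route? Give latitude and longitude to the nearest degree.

The haversine formula gives a central angle δ ≈ 2.512 rad (143.9°) between the endpoints.
Interpolate at f = 1/2 with slerp weights a = sin((1−f)δ)/sin δ ≈ 1.614, b = sin(fδ)/sin δ ≈ 1.614.
p = a·p₁ + b·p₂ ≈ (0.807, -0.000, -0.591); φ = arcsin(p_z) ≈ -36.21°, λ = atan2(p_y, p_x) ≈ -0.00°.

≈ (36°S, 0°E)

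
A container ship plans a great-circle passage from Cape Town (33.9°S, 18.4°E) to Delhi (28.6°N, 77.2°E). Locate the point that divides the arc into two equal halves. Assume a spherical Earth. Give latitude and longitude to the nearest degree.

Write both endpoints as unit vectors p₁, p₂ with components (cos φ cos λ, cos φ sin λ, sin φ).
The central angle between the endpoints is δ = arccos(p₁·p₂) ≈ 1.460 rad (83.7°).
Interpolate at f = 1/2 with slerp weights a = sin((1−f)δ)/sin δ ≈ 0.671, b = sin(fδ)/sin δ ≈ 0.671.
p = a·p₁ + b·p₂ ≈ (0.659, 0.750, -0.053); φ = arcsin(p_z) ≈ -3.04°, λ = atan2(p_y, p_x) ≈ 48.71°.

≈ (3°S, 49°E)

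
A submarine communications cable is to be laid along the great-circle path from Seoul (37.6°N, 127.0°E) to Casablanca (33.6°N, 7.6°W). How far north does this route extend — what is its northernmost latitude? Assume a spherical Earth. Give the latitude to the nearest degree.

≈ 62°N

The great circle lies in the plane with unit normal n̂ = (p₁ × p₂)/|p₁ × p₂|.
Here n̂_z ≈ -0.474; the vertex latitude is φ_max = arccos|n̂_z| ≈ 61.7°.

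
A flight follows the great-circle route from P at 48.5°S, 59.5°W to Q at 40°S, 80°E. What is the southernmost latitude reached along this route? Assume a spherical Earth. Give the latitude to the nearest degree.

≈ 71°S

The great circle lies in the plane with unit normal n̂ = (p₁ × p₂)/|p₁ × p₂|.
Here n̂_z ≈ +0.331; the vertex latitude is φ_max = arccos|n̂_z| ≈ 70.7°.
Check via Clairaut: cos φ_max = |cos φ₁| · sin C = cos(48.5°)·sin(150.0°) ≈ 0.331, again giving ≈ 70.7°.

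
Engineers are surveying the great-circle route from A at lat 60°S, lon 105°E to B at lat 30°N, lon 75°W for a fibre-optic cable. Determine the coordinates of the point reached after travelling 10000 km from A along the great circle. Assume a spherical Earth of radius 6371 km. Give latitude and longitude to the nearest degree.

Convert each endpoint to a unit vector on the sphere (x = cos φ cos λ, y = cos φ sin λ, z = sin φ).
The central angle between the endpoints is δ = arccos(p₁·p₂) ≈ 2.618 rad (150.0°). The total great-circle distance is δ·R ≈ 2.618 × 6371 ≈ 16679 km, so the target fraction is f = 10000/16679 ≈ 0.600.
Interpolate at f ≈ 0.600 with slerp weights a = sin((1−f)δ)/sin δ ≈ 1.733, b = sin(fδ)/sin δ ≈ 2.000.
p = a·p₁ + b·p₂ ≈ (0.224, -0.836, -0.501); φ = arcsin(p_z) ≈ -30.07°, λ = atan2(p_y, p_x) ≈ -75.00°.

≈ lat 30°S, lon 75°W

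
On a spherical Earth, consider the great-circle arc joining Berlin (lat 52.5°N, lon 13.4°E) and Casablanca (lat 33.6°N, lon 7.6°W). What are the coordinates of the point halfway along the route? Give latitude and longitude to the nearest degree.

Convert each endpoint to a unit vector on the sphere (x = cos φ cos λ, y = cos φ sin λ, z = sin φ).
The central angle between the endpoints is δ = arccos(p₁·p₂) ≈ 0.422 rad (24.2°).
Interpolate at f = 1/2 with slerp weights a = sin((1−f)δ)/sin δ ≈ 0.511, b = sin(fδ)/sin δ ≈ 0.511.
p = a·p₁ + b·p₂ ≈ (0.725, 0.016, 0.689); φ = arcsin(p_z) ≈ 43.52°, λ = atan2(p_y, p_x) ≈ 1.25°.

≈ lat 44°N, lon 1°E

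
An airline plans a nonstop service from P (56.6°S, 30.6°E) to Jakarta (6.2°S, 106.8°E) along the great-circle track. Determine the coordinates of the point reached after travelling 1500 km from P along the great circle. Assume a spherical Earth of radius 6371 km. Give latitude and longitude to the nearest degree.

≈ (53°S, 53°E)

Write both endpoints as unit vectors p₁, p₂ with components (cos φ cos λ, cos φ sin λ, sin φ).
The central angle between the endpoints is δ = arccos(p₁·p₂) ≈ 1.348 rad (77.2°). The total great-circle distance is δ·R ≈ 1.348 × 6371 ≈ 8590 km, so the target fraction is f = 1500/8590 ≈ 0.175.
Interpolate at f ≈ 0.175 with slerp weights a = sin((1−f)δ)/sin δ ≈ 0.920, b = sin(fδ)/sin δ ≈ 0.239.
p = a·p₁ + b·p₂ ≈ (0.367, 0.485, -0.794); φ = arcsin(p_z) ≈ -52.52°, λ = atan2(p_y, p_x) ≈ 52.90°.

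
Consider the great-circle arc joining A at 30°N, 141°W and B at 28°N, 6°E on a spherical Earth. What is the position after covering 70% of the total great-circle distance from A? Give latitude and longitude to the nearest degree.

≈ 54°N, 24°W

From cos δ = sin φ₁ sin φ₂ + cos φ₁ cos φ₂ cos Δλ, the central angle is δ ≈ 1.989 rad (114.0°).
Interpolate at f = 0.70 with slerp weights a = sin((1−f)δ)/sin δ ≈ 0.615, b = sin(fδ)/sin δ ≈ 1.077.
p = a·p₁ + b·p₂ ≈ (0.532, -0.236, 0.813); φ = arcsin(p_z) ≈ 54.42°, λ = atan2(p_y, p_x) ≈ -23.91°.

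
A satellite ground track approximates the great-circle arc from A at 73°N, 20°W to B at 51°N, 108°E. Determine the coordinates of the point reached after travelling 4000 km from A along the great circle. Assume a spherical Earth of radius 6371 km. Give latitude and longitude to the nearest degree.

≈ 65°N, 98°E

From cos δ = sin φ₁ sin φ₂ + cos φ₁ cos φ₂ cos Δλ, the central angle is δ ≈ 0.889 rad (51.0°). The total great-circle distance is δ·R ≈ 0.889 × 6371 ≈ 5666 km, so the target fraction is f = 4000/5666 ≈ 0.706.
Interpolate at f ≈ 0.706 with slerp weights a = sin((1−f)δ)/sin δ ≈ 0.333, b = sin(fδ)/sin δ ≈ 0.756.
p = a·p₁ + b·p₂ ≈ (-0.056, 0.419, 0.906); φ = arcsin(p_z) ≈ 64.97°, λ = atan2(p_y, p_x) ≈ 97.56°.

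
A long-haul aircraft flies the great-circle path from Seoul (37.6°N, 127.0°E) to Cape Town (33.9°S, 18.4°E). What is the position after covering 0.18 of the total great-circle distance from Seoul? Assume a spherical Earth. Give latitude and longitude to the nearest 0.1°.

≈ 27.7°N, 103.3°E

Convert each endpoint to a unit vector on the sphere (x = cos φ cos λ, y = cos φ sin λ, z = sin φ).
The central angle between the endpoints is δ = arccos(p₁·p₂) ≈ 2.153 rad (123.4°).
Interpolate at f = 0.18 with slerp weights a = sin((1−f)δ)/sin δ ≈ 1.175, b = sin(fδ)/sin δ ≈ 0.453.
p = a·p₁ + b·p₂ ≈ (-0.204, 0.862, 0.464); φ = arcsin(p_z) ≈ 27.67°, λ = atan2(p_y, p_x) ≈ 103.30°.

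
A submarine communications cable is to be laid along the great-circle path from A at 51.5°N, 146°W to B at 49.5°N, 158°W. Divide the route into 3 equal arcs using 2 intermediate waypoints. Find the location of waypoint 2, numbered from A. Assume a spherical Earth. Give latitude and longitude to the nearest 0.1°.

≈ 50.3°N, 154.1°W

Convert each endpoint to a unit vector on the sphere (x = cos φ cos λ, y = cos φ sin λ, z = sin φ).
The central angle between the endpoints is δ = arccos(p₁·p₂) ≈ 0.138 rad (7.9°).
Interpolate at f = 2/3 with slerp weights a = sin((1−f)δ)/sin δ ≈ 0.334, b = sin(fδ)/sin δ ≈ 0.668.
p = a·p₁ + b·p₂ ≈ (-0.575, -0.279, 0.769); φ = arcsin(p_z) ≈ 50.30°, λ = atan2(p_y, p_x) ≈ -154.12°.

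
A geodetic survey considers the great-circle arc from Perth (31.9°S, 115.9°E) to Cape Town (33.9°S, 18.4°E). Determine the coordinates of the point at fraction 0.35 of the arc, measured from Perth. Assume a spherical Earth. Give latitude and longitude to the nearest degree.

Convert each endpoint to a unit vector on the sphere (x = cos φ cos λ, y = cos φ sin λ, z = sin φ).
The central angle between the endpoints is δ = arccos(p₁·p₂) ≈ 1.367 rad (78.3°).
Interpolate at f = 0.35 with slerp weights a = sin((1−f)δ)/sin δ ≈ 0.792, b = sin(fδ)/sin δ ≈ 0.470.
p = a·p₁ + b·p₂ ≈ (0.076, 0.728, -0.681); φ = arcsin(p_z) ≈ -42.92°, λ = atan2(p_y, p_x) ≈ 84.02°.

≈ (43°S, 84°E)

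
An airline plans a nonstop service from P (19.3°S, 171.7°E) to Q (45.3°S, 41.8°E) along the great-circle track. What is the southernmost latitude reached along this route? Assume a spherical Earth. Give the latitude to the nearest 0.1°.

≈ 58.7°S

The great circle lies in the plane with unit normal n̂ = (p₁ × p₂)/|p₁ × p₂|.
Here n̂_z ≈ -0.519; the vertex latitude is φ_max = arccos|n̂_z| ≈ 58.7°.
Check via Clairaut: cos φ_max = |cos φ₁| · sin C = cos(19.3°)·sin(146.7°) ≈ 0.519, again giving ≈ 58.7°.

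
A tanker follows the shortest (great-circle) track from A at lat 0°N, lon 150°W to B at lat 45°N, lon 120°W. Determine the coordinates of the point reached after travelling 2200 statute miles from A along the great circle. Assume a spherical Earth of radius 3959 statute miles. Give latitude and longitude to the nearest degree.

≈ lat 28°N, lon 134°W

Convert each endpoint to a unit vector on the sphere (x = cos φ cos λ, y = cos φ sin λ, z = sin φ).
The central angle between the endpoints is δ = arccos(p₁·p₂) ≈ 0.912 rad (52.2°). The total great-circle distance is δ·R ≈ 0.912 × 3959 ≈ 3610 mi, so the target fraction is f = 2200/3610 ≈ 0.609.
Interpolate at f ≈ 0.609 with slerp weights a = sin((1−f)δ)/sin δ ≈ 0.441, b = sin(fδ)/sin δ ≈ 0.667.
p = a·p₁ + b·p₂ ≈ (-0.618, -0.629, 0.472); φ = arcsin(p_z) ≈ 28.15°, λ = atan2(p_y, p_x) ≈ -134.48°.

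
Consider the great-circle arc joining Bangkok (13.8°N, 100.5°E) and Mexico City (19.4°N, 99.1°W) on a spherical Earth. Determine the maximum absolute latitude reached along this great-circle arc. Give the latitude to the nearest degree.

The great circle lies in the plane with unit normal n̂ = (p₁ × p₂)/|p₁ × p₂|.
Here n̂_z ≈ +0.495; the vertex latitude is φ_max = arccos|n̂_z| ≈ 60.4°.
Check via Clairaut: cos φ_max = |cos φ₁| · sin C = cos(13.8°)·sin(30.6°) ≈ 0.495, again giving ≈ 60.4°.

≈ 60°N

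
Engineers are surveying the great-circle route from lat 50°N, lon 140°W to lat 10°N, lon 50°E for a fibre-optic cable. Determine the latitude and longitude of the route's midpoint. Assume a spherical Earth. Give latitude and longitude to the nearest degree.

≈ lat 69°N, lon 68°E

The haversine formula gives a central angle δ ≈ 2.083 rad (119.4°) between the endpoints.
Interpolate at f = 1/2 with slerp weights a = sin((1−f)δ)/sin δ ≈ 0.991, b = sin(fδ)/sin δ ≈ 0.991.
p = a·p₁ + b·p₂ ≈ (0.139, 0.338, 0.931); φ = arcsin(p_z) ≈ 68.56°, λ = atan2(p_y, p_x) ≈ 67.60°.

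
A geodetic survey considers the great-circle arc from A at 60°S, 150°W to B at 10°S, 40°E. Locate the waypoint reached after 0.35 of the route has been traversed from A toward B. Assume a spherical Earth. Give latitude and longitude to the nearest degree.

≈ 80°S, 70°E

Write both endpoints as unit vectors p₁, p₂ with components (cos φ cos λ, cos φ sin λ, sin φ).
The central angle between the endpoints is δ = arccos(p₁·p₂) ≈ 1.912 rad (109.5°).
Interpolate at f = 0.35 with slerp weights a = sin((1−f)δ)/sin δ ≈ 1.005, b = sin(fδ)/sin δ ≈ 0.658.
p = a·p₁ + b·p₂ ≈ (0.062, 0.166, -0.984); φ = arcsin(p_z) ≈ -79.83°, λ = atan2(p_y, p_x) ≈ 69.59°.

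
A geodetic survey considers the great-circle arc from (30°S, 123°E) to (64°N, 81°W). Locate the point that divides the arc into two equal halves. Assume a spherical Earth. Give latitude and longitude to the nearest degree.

From cos δ = sin φ₁ sin φ₂ + cos φ₁ cos φ₂ cos Δλ, the central angle is δ ≈ 2.492 rad (142.8°).
Interpolate at f = 1/2 with slerp weights a = sin((1−f)δ)/sin δ ≈ 1.566, b = sin(fδ)/sin δ ≈ 1.566.
p = a·p₁ + b·p₂ ≈ (-0.631, 0.459, 0.625); φ = arcsin(p_z) ≈ 38.66°, λ = atan2(p_y, p_x) ≈ 143.96°.

≈ (39°N, 144°E)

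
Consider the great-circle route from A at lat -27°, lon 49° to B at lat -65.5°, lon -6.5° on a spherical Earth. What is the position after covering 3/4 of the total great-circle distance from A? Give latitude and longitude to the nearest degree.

The haversine formula gives a central angle δ ≈ 0.899 rad (51.5°) between the endpoints.
Interpolate at f = 3/4 with slerp weights a = sin((1−f)δ)/sin δ ≈ 0.285, b = sin(fδ)/sin δ ≈ 0.798.
p = a·p₁ + b·p₂ ≈ (0.495, 0.154, -0.855); φ = arcsin(p_z) ≈ -58.77°, λ = atan2(p_y, p_x) ≈ 17.28°.

≈ lat -59°, lon 17°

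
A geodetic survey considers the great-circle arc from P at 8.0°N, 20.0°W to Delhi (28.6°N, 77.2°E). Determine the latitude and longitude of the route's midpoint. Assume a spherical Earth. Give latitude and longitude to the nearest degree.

From cos δ = sin φ₁ sin φ₂ + cos φ₁ cos φ₂ cos Δλ, the central angle is δ ≈ 1.613 rad (92.4°).
Interpolate at f = 1/2 with slerp weights a = sin((1−f)δ)/sin δ ≈ 0.723, b = sin(fδ)/sin δ ≈ 0.723.
p = a·p₁ + b·p₂ ≈ (0.813, 0.374, 0.446); φ = arcsin(p_z) ≈ 26.52°, λ = atan2(p_y, p_x) ≈ 24.70°.

≈ 27°N, 25°E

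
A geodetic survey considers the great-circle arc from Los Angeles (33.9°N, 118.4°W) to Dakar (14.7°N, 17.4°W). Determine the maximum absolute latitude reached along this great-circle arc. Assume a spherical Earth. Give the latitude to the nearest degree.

The great circle lies in the plane with unit normal n̂ = (p₁ × p₂)/|p₁ × p₂|.
Here n̂_z ≈ +0.788; the vertex latitude is φ_max = arccos|n̂_z| ≈ 38.0°.

≈ 38°N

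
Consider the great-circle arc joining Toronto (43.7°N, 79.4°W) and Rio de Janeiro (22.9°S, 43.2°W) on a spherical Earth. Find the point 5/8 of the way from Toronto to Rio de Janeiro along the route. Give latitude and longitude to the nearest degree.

Convert each endpoint to a unit vector on the sphere (x = cos φ cos λ, y = cos φ sin λ, z = sin φ).
The central angle between the endpoints is δ = arccos(p₁·p₂) ≈ 1.299 rad (74.4°).
Interpolate at f = 5/8 with slerp weights a = sin((1−f)δ)/sin δ ≈ 0.486, b = sin(fδ)/sin δ ≈ 0.753.
p = a·p₁ + b·p₂ ≈ (0.570, -0.820, 0.043); φ = arcsin(p_z) ≈ 2.44°, λ = atan2(p_y, p_x) ≈ -55.19°.

≈ (2°N, 55°W)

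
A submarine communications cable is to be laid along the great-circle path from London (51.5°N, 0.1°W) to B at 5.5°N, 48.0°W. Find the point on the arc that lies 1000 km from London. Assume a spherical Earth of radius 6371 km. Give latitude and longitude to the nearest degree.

Convert each endpoint to a unit vector on the sphere (x = cos φ cos λ, y = cos φ sin λ, z = sin φ).
The central angle between the endpoints is δ = arccos(p₁·p₂) ≈ 1.058 rad (60.6°). The total great-circle distance is δ·R ≈ 1.058 × 6371 ≈ 6742 km, so the target fraction is f = 1000/6742 ≈ 0.148.
Interpolate at f ≈ 0.148 with slerp weights a = sin((1−f)δ)/sin δ ≈ 0.900, b = sin(fδ)/sin δ ≈ 0.179.
p = a·p₁ + b·p₂ ≈ (0.680, -0.134, 0.721); φ = arcsin(p_z) ≈ 46.16°, λ = atan2(p_y, p_x) ≈ -11.13°.

≈ 46°N, 11°W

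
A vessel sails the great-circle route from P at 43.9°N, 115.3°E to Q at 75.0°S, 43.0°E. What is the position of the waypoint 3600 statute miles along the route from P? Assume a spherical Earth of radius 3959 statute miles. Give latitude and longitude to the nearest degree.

≈ 7°S, 101°E

The haversine formula gives a central angle δ ≈ 2.231 rad (127.8°) between the endpoints. The total great-circle distance is δ·R ≈ 2.231 × 3959 ≈ 8832 mi, so the target fraction is f = 3600/8832 ≈ 0.408.
Interpolate at f ≈ 0.408 with slerp weights a = sin((1−f)δ)/sin δ ≈ 1.227, b = sin(fδ)/sin δ ≈ 0.999.
p = a·p₁ + b·p₂ ≈ (-0.189, 0.975, -0.114); φ = arcsin(p_z) ≈ -6.56°, λ = atan2(p_y, p_x) ≈ 100.95°.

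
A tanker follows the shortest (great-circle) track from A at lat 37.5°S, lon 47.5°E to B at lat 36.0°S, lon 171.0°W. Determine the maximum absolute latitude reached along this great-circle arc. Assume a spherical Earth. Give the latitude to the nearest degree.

≈ 66°S

The great circle lies in the plane with unit normal n̂ = (p₁ × p₂)/|p₁ × p₂|.
Here n̂_z ≈ +0.404; the vertex latitude is φ_max = arccos|n̂_z| ≈ 66.2°.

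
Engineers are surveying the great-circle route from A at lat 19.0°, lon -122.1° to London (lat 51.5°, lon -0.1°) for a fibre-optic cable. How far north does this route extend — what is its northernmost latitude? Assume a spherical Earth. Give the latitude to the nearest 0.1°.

≈ 60.0°

The great circle lies in the plane with unit normal n̂ = (p₁ × p₂)/|p₁ × p₂|.
Here n̂_z ≈ +0.500; the vertex latitude is φ_max = arccos|n̂_z| ≈ 60.0°.
Check via Clairaut: cos φ_max = |cos φ₁| · sin C = cos(19.0°)·sin(31.9°) ≈ 0.500, again giving ≈ 60.0°.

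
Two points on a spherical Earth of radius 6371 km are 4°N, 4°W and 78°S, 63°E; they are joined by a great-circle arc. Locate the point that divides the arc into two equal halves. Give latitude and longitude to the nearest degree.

≈ 40°S, 6°E

The haversine formula gives a central angle δ ≈ 1.558 rad (89.3°) between the endpoints.
Interpolate at f = 1/2 with slerp weights a = sin((1−f)δ)/sin δ ≈ 0.703, b = sin(fδ)/sin δ ≈ 0.703.
p = a·p₁ + b·p₂ ≈ (0.766, 0.081, -0.638); φ = arcsin(p_z) ≈ -39.66°, λ = atan2(p_y, p_x) ≈ 6.06°.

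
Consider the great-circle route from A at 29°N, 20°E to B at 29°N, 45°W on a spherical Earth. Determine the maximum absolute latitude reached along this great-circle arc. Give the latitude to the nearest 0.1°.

The great circle lies in the plane with unit normal n̂ = (p₁ × p₂)/|p₁ × p₂|.
Here n̂_z ≈ -0.836; the vertex latitude is φ_max = arccos|n̂_z| ≈ 33.3°.
Check via Clairaut: cos φ_max = |cos φ₁| · sin C = cos(29.0°)·sin(72.8°) ≈ 0.836, again giving ≈ 33.3°.

≈ 33.3°N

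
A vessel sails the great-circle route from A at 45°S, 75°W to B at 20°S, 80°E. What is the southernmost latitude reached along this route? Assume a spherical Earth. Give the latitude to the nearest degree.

The great circle lies in the plane with unit normal n̂ = (p₁ × p₂)/|p₁ × p₂|.
Here n̂_z ≈ +0.301; the vertex latitude is φ_max = arccos|n̂_z| ≈ 72.5°.
Check via Clairaut: cos φ_max = |cos φ₁| · sin C = cos(45.0°)·sin(154.8°) ≈ 0.301, again giving ≈ 72.5°.

≈ 72°S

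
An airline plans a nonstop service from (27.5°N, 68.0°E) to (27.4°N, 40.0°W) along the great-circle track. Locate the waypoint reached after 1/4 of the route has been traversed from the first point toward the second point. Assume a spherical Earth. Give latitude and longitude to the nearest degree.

≈ (38°N, 43°E)

Write both endpoints as unit vectors p₁, p₂ with components (cos φ cos λ, cos φ sin λ, sin φ).
The central angle between the endpoints is δ = arccos(p₁·p₂) ≈ 1.602 rad (91.8°).
Interpolate at f = 1/4 with slerp weights a = sin((1−f)δ)/sin δ ≈ 0.933, b = sin(fδ)/sin δ ≈ 0.390.
p = a·p₁ + b·p₂ ≈ (0.575, 0.545, 0.610); φ = arcsin(p_z) ≈ 37.61°, λ = atan2(p_y, p_x) ≈ 43.44°.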